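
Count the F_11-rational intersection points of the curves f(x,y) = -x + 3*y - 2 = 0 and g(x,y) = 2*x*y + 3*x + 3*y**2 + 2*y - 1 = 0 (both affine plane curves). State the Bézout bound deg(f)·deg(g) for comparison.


Common zeros: {(2, 5), (10, 4)}; count = 2; Bézout bound = 2.

deg(f) = 1, deg(g) = 2, so Bézout bound = 2.
Scan x ∈ F_11. For each x, list the y ∈ F_11 with f(x, y) ≡ 0 and those with g(x, y) ≡ 0 (mod 11); the common zeros in that column are the intersection.
  x = 0: f ≡ 0 at y ∈ {8}; g ≡ 0 at y ∈ {4, 10}; common: ∅.
  x = 1: f ≡ 0 at y ∈ {1}; g ≡ 0 at y ∈ {2, 4}; common: ∅.
  x = 2: f ≡ 0 at y ∈ {5}; g ≡ 0 at y ∈ {4, 5}; common: {5}.
  x = 3: f ≡ 0 at y ∈ {9}; g ≡ 0 at y ∈ {4, 8}; common: ∅.
  x = 4: f ≡ 0 at y ∈ {2}; g ≡ 0 at y ∈ {0, 4}; common: ∅.
  x = 5: f ≡ 0 at y ∈ {6}; g ≡ 0 at y ∈ {3, 4}; common: ∅.
  x = 6: f ≡ 0 at y ∈ {10}; g ≡ 0 at y ∈ {4, 6}; common: ∅.
  x = 7: f ≡ 0 at y ∈ {3}; g ≡ 0 at y ∈ {4, 9}; common: ∅.
  x = 8: f ≡ 0 at y ∈ {7}; g ≡ 0 at y ∈ {1, 4}; common: ∅.
  x = 9: f ≡ 0 at y ∈ {0}; g ≡ 0 at y ∈ {4}; common: ∅.
  x = 10: f ≡ 0 at y ∈ {4}; g ≡ 0 at y ∈ {4, 7}; common: {4}.
Collecting: common zeros = {(2, 5), (10, 4)}, so the count is 2.
Comparison with the Bézout bound: 2 ≤ 2 = deg(f)·deg(g), as expected for curves with no common component (the bound is attained).


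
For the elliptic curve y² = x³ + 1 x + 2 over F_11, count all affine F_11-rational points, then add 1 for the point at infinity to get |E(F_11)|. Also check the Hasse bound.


Affine points = {(1, 2), (1, 9), (2, 1), (2, 10), (4, 2), (4, 9), (5, 0), (6, 2), (6, 9), (7, 0), (8, 4), (8, 7), (9, 5), (9, 6), (10, 0)}; affine count = 15; |E(F_11)| = 16.

Discriminant check: Δ ∝ 4a³ + 27b² = 4·1³ + 27·2² = 4·1 + 27·4 ≡ 2 (mod 11). Nonzero ⇒ E is nonsingular.
For each x ∈ F_11, compute rhs = x³ + 1·x + 2 mod 11, then count y ∈ F_11 with y² ≡ rhs.
  x = 0: rhs = 2, matching y values: none (0 points).
  x = 1: rhs = 4, matching y values: 2, 9 (2 points).
  x = 2: rhs = 1, matching y values: 1, 10 (2 points).
  x = 3: rhs = 10, matching y values: none (0 points).
  x = 4: rhs = 4, matching y values: 2, 9 (2 points).
  x = 5: rhs = 0, matching y values: 0 (1 points).
  x = 6: rhs = 4, matching y values: 2, 9 (2 points).
  x = 7: rhs = 0, matching y values: 0 (1 points).
  x = 8: rhs = 5, matching y values: 4, 7 (2 points).
  x = 9: rhs = 3, matching y values: 5, 6 (2 points).
  x = 10: rhs = 0, matching y values: 0 (1 points).
Total affine count: 15.
Full point count |E(F_11)| = 15 + 1 = 16.
Hasse bound: |16 − (11+1)| = |4| = 4 ≤ 2√11 ≈ 6.6332 ✓.


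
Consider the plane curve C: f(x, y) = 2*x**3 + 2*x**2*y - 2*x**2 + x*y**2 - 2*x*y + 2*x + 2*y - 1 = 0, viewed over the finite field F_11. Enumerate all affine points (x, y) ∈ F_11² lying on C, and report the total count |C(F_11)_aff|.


Affine F_11-points: {(0, 6), (1, 10), (2, 0), (2, 8), (3, 3), (3, 7), (5, 0), (5, 7), (6, 4), (8, 7), (8, 9)}; count = 11.

For each of the 121 pairs (x, y) ∈ F_11², evaluate f(x, y) mod 11. Record the zeros.
  x = 0: [0↦10, 1↦1, 2↦3, 3↦5, 4↦7, 5↦9, 6↦0, 7↦2, 8↦4, 9↦6, 10↦8]  zeros at y ∈ {6}
  x = 1: [0↦1, 1↦4, 2↦9, 3↦5, 4↦3, 5↦3, 6↦5, 7↦9, 8↦4, 9↦1, 10↦0]  zeros at y ∈ {10}
  x = 2: [0↦0, 1↦8, 2↦9, 3↦3, 4↦1, 5↦3, 6↦9, 7↦8, 8↦0, 9↦7, 10↦7]  zeros at y ∈ {0, 8}
  x = 3: [0↦8, 1↦3, 2↦4, 3↦0, 4↦2, 5↦10, 6↦2, 7↦0, 8↦4, 9↦3, 10↦8]  zeros at y ∈ {3, 7}
  x = 4: [0↦4, 1↦1, 2↦6, 3↦8, 4↦7, 5↦3, 6↦7, 7↦8, 8↦6, 9↦1, 10↦4]  zeros at y ∈ ∅
  x = 5: [0↦0, 1↦3, 2↦5, 3↦6, 4↦6, 5↦5, 6↦3, 7↦0, 8↦7, 9↦2, 10↦7]  zeros at y ∈ {0, 7}
  x = 6: [0↦8, 1↦10, 2↦2, 3↦6, 4↦0, 5↦6, 6↦2, 7↦10, 8↦8, 9↦7, 10↦7]  zeros at y ∈ {4}
  x = 7: [0↦7, 1↦1, 2↦9, 3↦9, 4↦1, 5↦7, 6↦5, 7↦6, 8↦10, 9↦6, 10↦5]  zeros at y ∈ ∅
  x = 8: [0↦9, 1↦10, 2↦5, 3↦5, 4↦10, 5↦9, 6↦2, 7↦0, 8↦3, 9↦0, 10↦2]  zeros at y ∈ {7, 9}
  x = 9: [0↦4, 1↦5, 2↦2, 3↦6, 4↦6, 5↦2, 6↦5, 7↦4, 8↦10, 9↦1, 10↦10]  zeros at y ∈ ∅
  x = 10: [0↦4, 1↦9, 2↦1, 3↦2, 4↦1, 5↦9, 6↦4, 7↦8, 8↦10, 9↦10, 10↦8]  zeros at y ∈ ∅
Collecting zeros: affine points = {(0, 6), (1, 10), (2, 0), (2, 8), (3, 3), (3, 7), (5, 0), (5, 7), (6, 4), (8, 7), (8, 9)}.
Total count |C(F_11)_aff| = 11.


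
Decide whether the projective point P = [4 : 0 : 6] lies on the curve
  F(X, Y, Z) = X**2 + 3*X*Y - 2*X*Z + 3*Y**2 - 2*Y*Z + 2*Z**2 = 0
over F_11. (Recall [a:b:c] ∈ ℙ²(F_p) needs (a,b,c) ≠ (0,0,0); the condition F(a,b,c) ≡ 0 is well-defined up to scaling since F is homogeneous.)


F(4,0,6) ≡ 7 (mod 11); P is NOT on the curve.

Evaluate F(4, 0, 6) term-by-term (mod 11).
  X**2 ↦ 1·16·1·1 = 16
  3*X*Y ↦ 3·4·0·1 = 0
  -2*X*Z ↦ -2·4·1·6 = -48
  3*Y**2 ↦ 3·1·0·1 = 0
  -2*Y*Z ↦ -2·1·0·6 = 0
  2*Z**2 ↦ 2·1·1·36 = 72
Sum: F(4, 0, 6) = (16) + (0) + (-48) + (0) + (0) + (72) = 40.
Reducing mod 11: 40 ≡ 7 (mod 11).
Since F(a, b, c) ≡ 7 ≠ 0 (mod 11), P does NOT lie on the curve.


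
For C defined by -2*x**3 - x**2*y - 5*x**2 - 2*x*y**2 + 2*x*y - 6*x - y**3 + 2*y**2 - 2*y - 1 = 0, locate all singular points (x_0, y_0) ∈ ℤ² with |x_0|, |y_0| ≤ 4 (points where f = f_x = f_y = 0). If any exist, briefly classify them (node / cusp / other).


Singular points: {(-1, 1)}; classification: cusp.

Compute partial derivatives:
  f_x = -6*x**2 - 2*x*y - 10*x - 2*y**2 + 2*y - 6.
  f_y = -x**2 - 4*x*y + 2*x - 3*y**2 + 4*y - 2.
Scan x_0 ∈ {−4, ..., 4}. For each x_0, f_y(x_0, y) is a polynomial in y; find its integer roots y ∈ {−4, ..., 4}, then test f_x and f at those candidates.
  x = -4: f_y(-4, y) = -3*y**2 + 20*y - 26; no integer root y with |y| ≤ 4.
  x = -3: f_y(-3, y) = -3*y**2 + 16*y - 17; no integer root y with |y| ≤ 4.
  x = -2: f_y(-2, y) = -3*y**2 + 12*y - 10; no integer root y with |y| ≤ 4.
  x = -1: f_y(-1, y) = -3*y**2 + 8*y - 5; vanishes at y ∈ {1}. (-1, 1): f_x = 0, f = 0 — SINGULAR.
  x = 0: f_y(0, y) = -3*y**2 + 4*y - 2; no integer root y with |y| ≤ 4.
  x = 1: f_y(1, y) = -3*y**2 - 1; no integer root y with |y| ≤ 4.
  x = 2: f_y(2, y) = -3*y**2 - 4*y - 2; no integer root y with |y| ≤ 4.
  x = 3: f_y(3, y) = -3*y**2 - 8*y - 5; vanishes at y ∈ {-1}. (3, -1): f_x = -88 ≠ 0.
  x = 4: f_y(4, y) = -3*y**2 - 12*y - 10; no integer root y with |y| ≤ 4.
Only singular point on the grid: (-1, 1).
Classify: substitute x = -1 + u, y = 1 + v and expand: f = -2*u**3 - u**2*v - 2*u*v**2 - v**3 + v**2.
No constant or linear terms (consistent with a singular point). Quadratic part: v**2. Cubic part: -2*u**3 - u**2*v - 2*u*v**2 - v**3.
The quadratic part v**2 is a perfect square, so there is a single (double) tangent line v = 0, i.e. y = 1. Restricting the cubic part to that line (v = 0) leaves -2*u**3 ≠ 0, so f is not divisible by v and the branch is v² ≈ 2*u**3 to lowest order — this is a cusp.
Classification: cusp.


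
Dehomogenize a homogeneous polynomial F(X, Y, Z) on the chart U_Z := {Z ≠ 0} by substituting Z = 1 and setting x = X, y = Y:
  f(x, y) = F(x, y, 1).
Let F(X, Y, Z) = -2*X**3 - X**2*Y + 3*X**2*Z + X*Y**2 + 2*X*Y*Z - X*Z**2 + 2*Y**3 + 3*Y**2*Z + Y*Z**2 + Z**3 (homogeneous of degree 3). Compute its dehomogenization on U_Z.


f(x, y) = -2*x**3 - x**2*y + 3*x**2 + x*y**2 + 2*x*y - x + 2*y**3 + 3*y**2 + y + 1

On U_Z we set Z = 1. Each monomial c·X^i·Y^j·Z^k in F becomes c·x^i·y^j·1^k = c·x^i·y^j.
Substituting Z = 1: F(X, Y, 1) = -2*x**3 - x**2*y + 3*x**2 + x*y**2 + 2*x*y - x + 2*y**3 + 3*y**2 + y + 1.
Note: deg(f) ≤ deg(F) = 3; strict inequality happens when F is divisible by Z (lost terms).


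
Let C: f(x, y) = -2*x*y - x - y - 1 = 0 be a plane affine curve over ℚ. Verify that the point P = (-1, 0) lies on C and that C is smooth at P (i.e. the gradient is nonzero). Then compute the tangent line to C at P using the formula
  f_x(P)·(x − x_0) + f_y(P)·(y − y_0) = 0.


Tangent line at P: -x + y - 1 = 0.

Step 1: f(-1, 0) = 0, so P lies on C.
Step 2: partial derivatives
  f_x(x, y) = -2*y - 1, f_y(x, y) = -2*x - 1.
  f_x(P) = -1, f_y(P) = 1 (gradient nonzero, so P is smooth).
Step 3: tangent line at P: -1·(x − -1) + 1·(y − 0) = 0.
Expanding: -x + y - 1 = 0.


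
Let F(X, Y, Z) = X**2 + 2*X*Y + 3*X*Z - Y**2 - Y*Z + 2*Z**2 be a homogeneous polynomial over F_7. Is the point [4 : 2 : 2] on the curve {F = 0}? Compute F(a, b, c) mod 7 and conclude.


F(4,2,2) ≡ 0 (mod 7); P is on the curve.

Evaluate F(4, 2, 2) term-by-term (mod 7).
  X**2 ↦ 1·16·1·1 = 16
  2*X*Y ↦ 2·4·2·1 = 16
  3*X*Z ↦ 3·4·1·2 = 24
  -Y**2 ↦ -1·1·4·1 = -4
  -Y*Z ↦ -1·1·2·2 = -4
  2*Z**2 ↦ 2·1·1·4 = 8
Sum: F(4, 2, 2) = (16) + (16) + (24) + (-4) + (-4) + (8) = 56.
Reducing mod 7: 56 ≡ 0 (mod 7).
Since F(a, b, c) ≡ 0 (mod 7), P lies on the curve.


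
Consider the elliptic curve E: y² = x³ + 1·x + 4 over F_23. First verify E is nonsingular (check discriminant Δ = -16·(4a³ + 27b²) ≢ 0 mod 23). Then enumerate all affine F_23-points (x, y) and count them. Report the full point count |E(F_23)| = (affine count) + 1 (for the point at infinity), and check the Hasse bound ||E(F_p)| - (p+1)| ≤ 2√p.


Affine points = {(0, 2), (0, 21), (1, 11), (1, 12), (4, 7), (4, 16), (7, 3), (7, 20), (8, 8), (8, 15), (9, 11), (9, 12), (10, 5), (10, 18), (11, 9), (11, 14), (13, 11), (13, 12), (14, 5), (14, 18), (15, 6), (15, 17), (17, 9), (17, 14), (18, 9), (18, 14), (22, 5), (22, 18)}; affine count = 28; |E(F_23)| = 29.

Discriminant check: Δ ∝ 4a³ + 27b² = 4·1³ + 27·4² = 4·1 + 27·16 ≡ 22 (mod 23). Nonzero ⇒ E is nonsingular.
For each x ∈ F_23, compute rhs = x³ + 1·x + 4 mod 23, then count y ∈ F_23 with y² ≡ rhs.
  x = 0: rhs = 4, matching y values: 2, 21 (2 points).
  x = 1: rhs = 6, matching y values: 11, 12 (2 points).
  x = 2: rhs = 14, matching y values: none (0 points).
  x = 3: rhs = 11, matching y values: none (0 points).
  x = 4: rhs = 3, matching y values: 7, 16 (2 points).
  x = 5: rhs = 19, matching y values: none (0 points).
  x = 6: rhs = 19, matching y values: none (0 points).
  x = 7: rhs = 9, matching y values: 3, 20 (2 points).
  x = 8: rhs = 18, matching y values: 8, 15 (2 points).
  x = 9: rhs = 6, matching y values: 11, 12 (2 points).
  x = 10: rhs = 2, matching y values: 5, 18 (2 points).
  x = 11: rhs = 12, matching y values: 9, 14 (2 points).
  x = 12: rhs = 19, matching y values: none (0 points).
  x = 13: rhs = 6, matching y values: 11, 12 (2 points).
  x = 14: rhs = 2, matching y values: 5, 18 (2 points).
  x = 15: rhs = 13, matching y values: 6, 17 (2 points).
  x = 16: rhs = 22, matching y values: none (0 points).
  x = 17: rhs = 12, matching y values: 9, 14 (2 points).
  x = 18: rhs = 12, matching y values: 9, 14 (2 points).
  x = 19: rhs = 5, matching y values: none (0 points).
  x = 20: rhs = 20, matching y values: none (0 points).
  x = 21: rhs = 17, matching y values: none (0 points).
  x = 22: rhs = 2, matching y values: 5, 18 (2 points).
Total affine count: 28.
Full point count |E(F_23)| = 28 + 1 = 29.
Hasse bound: |29 − (23+1)| = |5| = 5 ≤ 2√23 ≈ 9.5917 ✓.


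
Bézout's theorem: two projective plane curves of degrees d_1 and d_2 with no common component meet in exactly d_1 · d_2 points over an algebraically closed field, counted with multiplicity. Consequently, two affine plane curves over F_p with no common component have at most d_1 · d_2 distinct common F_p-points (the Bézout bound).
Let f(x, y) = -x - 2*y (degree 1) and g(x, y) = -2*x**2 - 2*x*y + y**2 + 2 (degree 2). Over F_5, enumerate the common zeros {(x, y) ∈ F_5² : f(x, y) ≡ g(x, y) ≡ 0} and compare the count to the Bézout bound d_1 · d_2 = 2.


Common zeros: {(1, 2), (4, 3)}; count = 2; Bézout bound = 2.

deg(f) = 1, deg(g) = 2, so Bézout bound = 2.
Scan x ∈ F_5. For each x, list the y ∈ F_5 with f(x, y) ≡ 0 and those with g(x, y) ≡ 0 (mod 5); the common zeros in that column are the intersection.
  x = 0: f ≡ 0 at y ∈ {0}; g ≡ 0 at y ∈ ∅; common: ∅.
  x = 1: f ≡ 0 at y ∈ {2}; g ≡ 0 at y ∈ {0, 2}; common: {2}.
  x = 2: f ≡ 0 at y ∈ {4}; g ≡ 0 at y ∈ {2}; common: ∅.
  x = 3: f ≡ 0 at y ∈ {1}; g ≡ 0 at y ∈ {3}; common: ∅.
  x = 4: f ≡ 0 at y ∈ {3}; g ≡ 0 at y ∈ {0, 3}; common: {3}.
Collecting: common zeros = {(1, 2), (4, 3)}, so the count is 2.
Comparison with the Bézout bound: 2 ≤ 2 = deg(f)·deg(g), as expected for curves with no common component (the bound is attained).


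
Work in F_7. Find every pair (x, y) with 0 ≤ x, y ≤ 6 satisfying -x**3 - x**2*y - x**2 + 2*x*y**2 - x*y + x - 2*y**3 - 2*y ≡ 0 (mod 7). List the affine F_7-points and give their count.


Affine F_7-points: {(0, 0), (1, 3), (1, 6), (3, 5), (6, 1)}; count = 5.

For each of the 49 pairs (x, y) ∈ F_7², evaluate f(x, y) mod 7. Record the zeros.
  x = 0: [0↦0, 1↦3, 2↦1, 3↦3, 4↦4, 5↦6, 6↦4]  zeros at y ∈ {0}
  x = 1: [0↦6, 1↦2, 2↦4, 3↦0, 4↦6, 5↦3, 6↦0]  zeros at y ∈ {3, 6}
  x = 2: [0↦4, 1↦5, 2↦2, 3↦4, 4↦6, 5↦3, 6↦4]  zeros at y ∈ ∅
  x = 3: [0↦2, 1↦6, 2↦3, 3↦2, 4↦5, 5↦0, 6↦3]  zeros at y ∈ {5}
  x = 4: [0↦1, 1↦6, 2↦1, 3↦2, 4↦4, 5↦2, 6↦5]  zeros at y ∈ ∅
  x = 5: [0↦2, 1↦6, 2↦4, 3↦5, 4↦4, 5↦3, 6↦4]  zeros at y ∈ ∅
  x = 6: [0↦6, 1↦0, 2↦6, 3↦5, 4↦6, 5↦4, 6↦1]  zeros at y ∈ {1}
Collecting zeros: affine points = {(0, 0), (1, 3), (1, 6), (3, 5), (6, 1)}.
Total count |C(F_7)_aff| = 5.


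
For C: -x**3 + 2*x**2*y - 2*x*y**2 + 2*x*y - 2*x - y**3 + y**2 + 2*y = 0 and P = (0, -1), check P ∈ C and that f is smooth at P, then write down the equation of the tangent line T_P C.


Tangent line at P: -6*x - 3*y - 3 = 0.

Step 1: f(0, -1) = 0, so P lies on C.
Step 2: partial derivatives
  f_x(x, y) = -3*x**2 + 4*x*y - 2*y**2 + 2*y - 2, f_y(x, y) = 2*x**2 - 4*x*y + 2*x - 3*y**2 + 2*y + 2.
  f_x(P) = -6, f_y(P) = -3 (gradient nonzero, so P is smooth).
Step 3: tangent line at P: -6·(x − 0) + -3·(y − -1) = 0.
Expanding: -6*x - 3*y - 3 = 0.


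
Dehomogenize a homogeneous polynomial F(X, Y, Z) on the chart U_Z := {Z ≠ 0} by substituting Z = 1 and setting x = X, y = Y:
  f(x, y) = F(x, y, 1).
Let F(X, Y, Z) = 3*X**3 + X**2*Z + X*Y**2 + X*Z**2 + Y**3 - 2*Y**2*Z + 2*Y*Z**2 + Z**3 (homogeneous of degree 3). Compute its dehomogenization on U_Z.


f(x, y) = 3*x**3 + x**2 + x*y**2 + x + y**3 - 2*y**2 + 2*y + 1

On U_Z we set Z = 1. Each monomial c·X^i·Y^j·Z^k in F becomes c·x^i·y^j·1^k = c·x^i·y^j.
Substituting Z = 1: F(X, Y, 1) = 3*x**3 + x**2 + x*y**2 + x + y**3 - 2*y**2 + 2*y + 1.
Note: deg(f) ≤ deg(F) = 3; strict inequality happens when F is divisible by Z (lost terms).


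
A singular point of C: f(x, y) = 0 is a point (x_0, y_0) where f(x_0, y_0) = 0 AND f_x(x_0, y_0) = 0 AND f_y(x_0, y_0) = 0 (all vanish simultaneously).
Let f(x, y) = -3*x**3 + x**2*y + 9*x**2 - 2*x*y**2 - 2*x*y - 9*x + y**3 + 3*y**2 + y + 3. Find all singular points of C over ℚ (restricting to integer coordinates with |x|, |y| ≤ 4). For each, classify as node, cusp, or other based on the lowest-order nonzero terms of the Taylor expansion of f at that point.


Singular points: {(1, 0)}; classification: cusp.

Compute partial derivatives:
  f_x = -9*x**2 + 2*x*y + 18*x - 2*y**2 - 2*y - 9.
  f_y = x**2 - 4*x*y - 2*x + 3*y**2 + 6*y + 1.
Scan x_0 ∈ {−4, ..., 4}. For each x_0, f_y(x_0, y) is a polynomial in y; find its integer roots y ∈ {−4, ..., 4}, then test f_x and f at those candidates.
  x = -4: f_y(-4, y) = 3*y**2 + 22*y + 25; no integer root y with |y| ≤ 4.
  x = -3: f_y(-3, y) = 3*y**2 + 18*y + 16; no integer root y with |y| ≤ 4.
  x = -2: f_y(-2, y) = 3*y**2 + 14*y + 9; no integer root y with |y| ≤ 4.
  x = -1: f_y(-1, y) = 3*y**2 + 10*y + 4; no integer root y with |y| ≤ 4.
  x = 0: f_y(0, y) = 3*y**2 + 6*y + 1; no integer root y with |y| ≤ 4.
  x = 1: f_y(1, y) = 3*y**2 + 2*y; vanishes at y ∈ {0}. (1, 0): f_x = 0, f = 0 — SINGULAR.
  x = 2: f_y(2, y) = 3*y**2 - 2*y + 1; no integer root y with |y| ≤ 4.
  x = 3: f_y(3, y) = 3*y**2 - 6*y + 4; no integer root y with |y| ≤ 4.
  x = 4: f_y(4, y) = 3*y**2 - 10*y + 9; no integer root y with |y| ≤ 4.
Only singular point on the grid: (1, 0).
Classify: substitute x = 1 + u, y = 0 + v and expand: f = -3*u**3 + u**2*v - 2*u*v**2 + v**3 + v**2.
No constant or linear terms (consistent with a singular point). Quadratic part: v**2. Cubic part: -3*u**3 + u**2*v - 2*u*v**2 + v**3.
The quadratic part v**2 is a perfect square, so there is a single (double) tangent line v = 0, i.e. y = 0. Restricting the cubic part to that line (v = 0) leaves -3*u**3 ≠ 0, so f is not divisible by v and the branch is v² ≈ 3*u**3 to lowest order — this is a cusp.
Classification: cusp.


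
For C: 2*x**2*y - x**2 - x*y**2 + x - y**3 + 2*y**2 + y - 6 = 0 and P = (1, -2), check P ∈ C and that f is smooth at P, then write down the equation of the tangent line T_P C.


Tangent line at P: -13*x - 13*y - 13 = 0.

Step 1: f(1, -2) = 0, so P lies on C.
Step 2: partial derivatives
  f_x(x, y) = 4*x*y - 2*x - y**2 + 1, f_y(x, y) = 2*x**2 - 2*x*y - 3*y**2 + 4*y + 1.
  f_x(P) = -13, f_y(P) = -13 (gradient nonzero, so P is smooth).
Step 3: tangent line at P: -13·(x − 1) + -13·(y − -2) = 0.
Expanding: -13*x - 13*y - 13 = 0.


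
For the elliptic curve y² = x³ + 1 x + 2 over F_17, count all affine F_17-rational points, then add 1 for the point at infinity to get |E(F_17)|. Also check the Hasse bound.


Affine points = {(0, 6), (0, 11), (1, 2), (1, 15), (3, 7), (3, 10), (4, 6), (4, 11), (5, 8), (5, 9), (9, 3), (9, 14), (10, 3), (10, 14), (11, 1), (11, 16), (12, 5), (12, 12), (13, 6), (13, 11), (15, 3), (15, 14), (16, 0)}; affine count = 23; |E(F_17)| = 24.

Discriminant check: Δ ∝ 4a³ + 27b² = 4·1³ + 27·2² = 4·1 + 27·4 ≡ 10 (mod 17). Nonzero ⇒ E is nonsingular.
For each x ∈ F_17, compute rhs = x³ + 1·x + 2 mod 17, then count y ∈ F_17 with y² ≡ rhs.
  x = 0: rhs = 2, matching y values: 6, 11 (2 points).
  x = 1: rhs = 4, matching y values: 2, 15 (2 points).
  x = 2: rhs = 12, matching y values: none (0 points).
  x = 3: rhs = 15, matching y values: 7, 10 (2 points).
  x = 4: rhs = 2, matching y values: 6, 11 (2 points).
  x = 5: rhs = 13, matching y values: 8, 9 (2 points).
  x = 6: rhs = 3, matching y values: none (0 points).
  x = 7: rhs = 12, matching y values: none (0 points).
  x = 8: rhs = 12, matching y values: none (0 points).
  x = 9: rhs = 9, matching y values: 3, 14 (2 points).
  x = 10: rhs = 9, matching y values: 3, 14 (2 points).
  x = 11: rhs = 1, matching y values: 1, 16 (2 points).
  x = 12: rhs = 8, matching y values: 5, 12 (2 points).
  x = 13: rhs = 2, matching y values: 6, 11 (2 points).
  x = 14: rhs = 6, matching y values: none (0 points).
  x = 15: rhs = 9, matching y values: 3, 14 (2 points).
  x = 16: rhs = 0, matching y values: 0 (1 points).
Total affine count: 23.
Full point count |E(F_17)| = 23 + 1 = 24.
Hasse bound: |24 − (17+1)| = |6| = 6 ≤ 2√17 ≈ 8.2462 ✓.


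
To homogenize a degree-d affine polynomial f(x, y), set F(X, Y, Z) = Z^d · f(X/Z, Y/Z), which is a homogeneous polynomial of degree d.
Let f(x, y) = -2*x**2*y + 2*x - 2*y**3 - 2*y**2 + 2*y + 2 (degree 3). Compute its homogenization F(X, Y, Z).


F(X, Y, Z) = -2*X**2*Y + 2*X*Z**2 - 2*Y**3 - 2*Y**2*Z + 2*Y*Z**2 + 2*Z**3

deg(f) = 3.
Substitute x = X/Z, y = Y/Z into f, then multiply by Z^3.
  monomial -2·x^2·y^1 ↦ -2·X^2·Y^1·Z^0.
  monomial 2·x^1·y^0 ↦ 2·X^1·Y^0·Z^2.
  monomial -2·x^0·y^3 ↦ -2·X^0·Y^3·Z^0.
  monomial -2·x^0·y^2 ↦ -2·X^0·Y^2·Z^1.
  monomial 2·x^0·y^1 ↦ 2·X^0·Y^1·Z^2.
  monomial 2·x^0·y^0 ↦ 2·X^0·Y^0·Z^3.
Collecting: F(X, Y, Z) = -2*X**2*Y + 2*X*Z**2 - 2*Y**3 - 2*Y**2*Z + 2*Y*Z**2 + 2*Z**3.


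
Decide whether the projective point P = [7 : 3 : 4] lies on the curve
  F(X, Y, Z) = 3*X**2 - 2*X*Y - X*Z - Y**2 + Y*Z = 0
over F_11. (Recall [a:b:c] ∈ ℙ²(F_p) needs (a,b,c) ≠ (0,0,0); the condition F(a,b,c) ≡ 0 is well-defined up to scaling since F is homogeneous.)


F(7,3,4) ≡ 3 (mod 11); P is NOT on the curve.

Evaluate F(7, 3, 4) term-by-term (mod 11).
  3*X**2 ↦ 3·49·1·1 = 147
  -2*X*Y ↦ -2·7·3·1 = -42
  -X*Z ↦ -1·7·1·4 = -28
  -Y**2 ↦ -1·1·9·1 = -9
  Y*Z ↦ 1·1·3·4 = 12
Sum: F(7, 3, 4) = (147) + (-42) + (-28) + (-9) + (12) = 80.
Reducing mod 11: 80 ≡ 3 (mod 11).
Since F(a, b, c) ≡ 3 ≠ 0 (mod 11), P does NOT lie on the curve.


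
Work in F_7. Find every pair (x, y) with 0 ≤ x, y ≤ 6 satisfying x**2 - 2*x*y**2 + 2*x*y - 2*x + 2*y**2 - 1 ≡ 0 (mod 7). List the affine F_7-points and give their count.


Affine F_7-points: {(0, 2), (0, 5), (1, 1), (2, 3), (2, 6), (4, 0), (4, 6), (5, 0), (5, 3), (6, 2)}; count = 10.

For each of the 49 pairs (x, y) ∈ F_7², evaluate f(x, y) mod 7. Record the zeros.
  x = 0: [0↦6, 1↦1, 2↦0, 3↦3, 4↦3, 5↦0, 6↦1]  zeros at y ∈ {2, 5}
  x = 1: [0↦5, 1↦0, 2↦2, 3↦4, 4↦6, 5↦1, 6↦3]  zeros at y ∈ {1}
  x = 2: [0↦6, 1↦1, 2↦6, 3↦0, 4↦4, 5↦4, 6↦0]  zeros at y ∈ {3, 6}
  x = 3: [0↦2, 1↦4, 2↦5, 3↦5, 4↦4, 5↦2, 6↦6]  zeros at y ∈ ∅
  x = 4: [0↦0, 1↦2, 2↦6, 3↦5, 4↦6, 5↦2, 6↦0]  zeros at y ∈ {0, 6}
  x = 5: [0↦0, 1↦2, 2↦2, 3↦0, 4↦3, 5↦4, 6↦3]  zeros at y ∈ {0, 3}
  x = 6: [0↦2, 1↦4, 2↦0, 3↦4, 4↦2, 5↦1, 6↦1]  zeros at y ∈ {2}
Collecting zeros: affine points = {(0, 2), (0, 5), (1, 1), (2, 3), (2, 6), (4, 0), (4, 6), (5, 0), (5, 3), (6, 2)}.
Total count |C(F_7)_aff| = 10.


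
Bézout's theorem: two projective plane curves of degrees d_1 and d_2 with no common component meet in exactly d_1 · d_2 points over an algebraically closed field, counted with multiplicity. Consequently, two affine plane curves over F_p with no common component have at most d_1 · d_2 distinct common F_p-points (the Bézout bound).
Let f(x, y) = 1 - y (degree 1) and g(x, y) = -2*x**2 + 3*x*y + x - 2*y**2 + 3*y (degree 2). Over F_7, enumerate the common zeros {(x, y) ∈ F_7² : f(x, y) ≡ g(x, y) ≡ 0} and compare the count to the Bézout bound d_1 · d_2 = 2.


Common zeros: ∅; count = 0; Bézout bound = 2.

deg(f) = 1, deg(g) = 2, so Bézout bound = 2.
Scan x ∈ F_7. For each x, list the y ∈ F_7 with f(x, y) ≡ 0 and those with g(x, y) ≡ 0 (mod 7); the common zeros in that column are the intersection.
  x = 0: f ≡ 0 at y ∈ {1}; g ≡ 0 at y ∈ {0, 5}; common: ∅.
  x = 1: f ≡ 0 at y ∈ {1}; g ≡ 0 at y ∈ {5}; common: ∅.
  x = 2: f ≡ 0 at y ∈ {1}; g ≡ 0 at y ∈ ∅; common: ∅.
  x = 3: f ≡ 0 at y ∈ {1}; g ≡ 0 at y ∈ ∅; common: ∅.
  x = 4: f ≡ 0 at y ∈ {1}; g ≡ 0 at y ∈ {0, 4}; common: ∅.
  x = 5: f ≡ 0 at y ∈ {1}; g ≡ 0 at y ∈ ∅; common: ∅.
  x = 6: f ≡ 0 at y ∈ {1}; g ≡ 0 at y ∈ {3, 4}; common: ∅.
Collecting: common zeros = ∅, so the count is 0.
Comparison with the Bézout bound: 0 ≤ 2 = deg(f)·deg(g), as expected for curves with no common component (the affine F_7-count falls short of the bound because intersections may lie at infinity, over extension fields, or carry multiplicity).


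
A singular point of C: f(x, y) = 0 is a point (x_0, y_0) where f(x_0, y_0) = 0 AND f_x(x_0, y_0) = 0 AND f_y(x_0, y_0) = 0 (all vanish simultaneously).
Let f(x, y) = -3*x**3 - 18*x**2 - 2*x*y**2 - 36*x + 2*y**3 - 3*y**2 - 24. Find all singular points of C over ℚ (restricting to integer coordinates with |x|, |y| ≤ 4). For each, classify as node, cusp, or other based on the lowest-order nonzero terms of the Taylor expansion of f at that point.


Singular points: {(-2, 0)}; classification: cusp.

Compute partial derivatives:
  f_x = -9*x**2 - 36*x - 2*y**2 - 36.
  f_y = -4*x*y + 6*y**2 - 6*y.
Scan x_0 ∈ {−4, ..., 4}. For each x_0, f_y(x_0, y) is a polynomial in y; find its integer roots y ∈ {−4, ..., 4}, then test f_x and f at those candidates.
  x = -4: f_y(-4, y) = 6*y**2 + 10*y; vanishes at y ∈ {0}. (-4, 0): f_x = -36 ≠ 0.
  x = -3: f_y(-3, y) = 6*y**2 + 6*y; vanishes at y ∈ {-1, 0}. (-3, -1): f_x = -11 ≠ 0; (-3, 0): f_x = -9 ≠ 0.
  x = -2: f_y(-2, y) = 6*y**2 + 2*y; vanishes at y ∈ {0}. (-2, 0): f_x = 0, f = 0 — SINGULAR.
  x = -1: f_y(-1, y) = 6*y**2 - 2*y; vanishes at y ∈ {0}. (-1, 0): f_x = -9 ≠ 0.
  x = 0: f_y(0, y) = 6*y**2 - 6*y; vanishes at y ∈ {0, 1}. (0, 0): f_x = -36 ≠ 0; (0, 1): f_x = -38 ≠ 0.
  x = 1: f_y(1, y) = 6*y**2 - 10*y; vanishes at y ∈ {0}. (1, 0): f_x = -81 ≠ 0.
  x = 2: f_y(2, y) = 6*y**2 - 14*y; vanishes at y ∈ {0}. (2, 0): f_x = -144 ≠ 0.
  x = 3: f_y(3, y) = 6*y**2 - 18*y; vanishes at y ∈ {0, 3}. (3, 0): f_x = -225 ≠ 0; (3, 3): f_x = -243 ≠ 0.
  x = 4: f_y(4, y) = 6*y**2 - 22*y; vanishes at y ∈ {0}. (4, 0): f_x = -324 ≠ 0.
Only singular point on the grid: (-2, 0).
Classify: substitute x = -2 + u, y = 0 + v and expand: f = -3*u**3 - 2*u*v**2 + 2*v**3 + v**2.
No constant or linear terms (consistent with a singular point). Quadratic part: v**2. Cubic part: -3*u**3 - 2*u*v**2 + 2*v**3.
The quadratic part v**2 is a perfect square, so there is a single (double) tangent line v = 0, i.e. y = 0. Restricting the cubic part to that line (v = 0) leaves -3*u**3 ≠ 0, so f is not divisible by v and the branch is v² ≈ 3*u**3 to lowest order — this is a cusp.
Classification: cusp.


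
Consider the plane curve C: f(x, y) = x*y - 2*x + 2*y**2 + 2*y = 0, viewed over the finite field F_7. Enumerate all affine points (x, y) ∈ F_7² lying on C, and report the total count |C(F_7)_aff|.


Affine F_7-points: {(0, 0), (0, 6), (1, 4), (1, 5), (4, 1), (4, 3)}; count = 6.

For each of the 49 pairs (x, y) ∈ F_7², evaluate f(x, y) mod 7. Record the zeros.
  x = 0: [0↦0, 1↦4, 2↦5, 3↦3, 4↦5, 5↦4, 6↦0]  zeros at y ∈ {0, 6}
  x = 1: [0↦5, 1↦3, 2↦5, 3↦4, 4↦0, 5↦0, 6↦4]  zeros at y ∈ {4, 5}
  x = 2: [0↦3, 1↦2, 2↦5, 3↦5, 4↦2, 5↦3, 6↦1]  zeros at y ∈ ∅
  x = 3: [0↦1, 1↦1, 2↦5, 3↦6, 4↦4, 5↦6, 6↦5]  zeros at y ∈ ∅
  x = 4: [0↦6, 1↦0, 2↦5, 3↦0, 4↦6, 5↦2, 6↦2]  zeros at y ∈ {1, 3}
  x = 5: [0↦4, 1↦6, 2↦5, 3↦1, 4↦1, 5↦5, 6↦6]  zeros at y ∈ ∅
  x = 6: [0↦2, 1↦5, 2↦5, 3↦2, 4↦3, 5↦1, 6↦3]  zeros at y ∈ ∅
Collecting zeros: affine points = {(0, 0), (0, 6), (1, 4), (1, 5), (4, 1), (4, 3)}.
Total count |C(F_7)_aff| = 6.


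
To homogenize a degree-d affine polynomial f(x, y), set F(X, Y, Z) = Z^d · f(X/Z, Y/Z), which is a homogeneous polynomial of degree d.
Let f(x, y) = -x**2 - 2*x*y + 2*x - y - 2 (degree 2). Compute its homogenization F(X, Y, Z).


F(X, Y, Z) = -X**2 - 2*X*Y + 2*X*Z - Y*Z - 2*Z**2

deg(f) = 2.
Substitute x = X/Z, y = Y/Z into f, then multiply by Z^2.
  monomial -1·x^2·y^0 ↦ -1·X^2·Y^0·Z^0.
  monomial -2·x^1·y^1 ↦ -2·X^1·Y^1·Z^0.
  monomial 2·x^1·y^0 ↦ 2·X^1·Y^0·Z^1.
  monomial -1·x^0·y^1 ↦ -1·X^0·Y^1·Z^1.
  monomial -2·x^0·y^0 ↦ -2·X^0·Y^0·Z^2.
Collecting: F(X, Y, Z) = -X**2 - 2*X*Y + 2*X*Z - Y*Z - 2*Z**2.


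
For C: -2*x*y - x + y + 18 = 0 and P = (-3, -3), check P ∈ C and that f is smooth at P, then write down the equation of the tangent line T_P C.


Tangent line at P: 5*x + 7*y + 36 = 0.

Step 1: f(-3, -3) = 0, so P lies on C.
Step 2: partial derivatives
  f_x(x, y) = -2*y - 1, f_y(x, y) = 1 - 2*x.
  f_x(P) = 5, f_y(P) = 7 (gradient nonzero, so P is smooth).
Step 3: tangent line at P: 5·(x − -3) + 7·(y − -3) = 0.
Expanding: 5*x + 7*y + 36 = 0.


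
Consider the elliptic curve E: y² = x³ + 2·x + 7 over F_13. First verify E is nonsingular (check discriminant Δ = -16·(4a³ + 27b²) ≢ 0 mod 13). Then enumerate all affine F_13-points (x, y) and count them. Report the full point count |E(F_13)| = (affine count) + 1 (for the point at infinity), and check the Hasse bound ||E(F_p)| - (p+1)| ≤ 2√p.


Affine points = {(1, 6), (1, 7), (3, 1), (3, 12), (4, 1), (4, 12), (5, 5), (5, 8), (6, 1), (6, 12), (7, 0), (9, 0), (10, 0), (12, 2), (12, 11)}; affine count = 15; |E(F_13)| = 16.

Discriminant check: Δ ∝ 4a³ + 27b² = 4·2³ + 27·7² = 4·8 + 27·49 ≡ 3 (mod 13). Nonzero ⇒ E is nonsingular.
For each x ∈ F_13, compute rhs = x³ + 2·x + 7 mod 13, then count y ∈ F_13 with y² ≡ rhs.
  x = 0: rhs = 7, matching y values: none (0 points).
  x = 1: rhs = 10, matching y values: 6, 7 (2 points).
  x = 2: rhs = 6, matching y values: none (0 points).
  x = 3: rhs = 1, matching y values: 1, 12 (2 points).
  x = 4: rhs = 1, matching y values: 1, 12 (2 points).
  x = 5: rhs = 12, matching y values: 5, 8 (2 points).
  x = 6: rhs = 1, matching y values: 1, 12 (2 points).
  x = 7: rhs = 0, matching y values: 0 (1 points).
  x = 8: rhs = 2, matching y values: none (0 points).
  x = 9: rhs = 0, matching y values: 0 (1 points).
  x = 10: rhs = 0, matching y values: 0 (1 points).
  x = 11: rhs = 8, matching y values: none (0 points).
  x = 12: rhs = 4, matching y values: 2, 11 (2 points).
Total affine count: 15.
Full point count |E(F_13)| = 15 + 1 = 16.
Hasse bound: |16 − (13+1)| = |2| = 2 ≤ 2√13 ≈ 7.2111 ✓.


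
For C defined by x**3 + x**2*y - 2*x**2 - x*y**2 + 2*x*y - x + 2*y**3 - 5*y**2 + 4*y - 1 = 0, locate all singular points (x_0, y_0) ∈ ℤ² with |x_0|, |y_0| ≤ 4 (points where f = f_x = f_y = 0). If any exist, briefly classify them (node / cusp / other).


Singular points: {(0, 1)}; classification: node.

Compute partial derivatives:
  f_x = 3*x**2 + 2*x*y - 4*x - y**2 + 2*y - 1.
  f_y = x**2 - 2*x*y + 2*x + 6*y**2 - 10*y + 4.
Scan x_0 ∈ {−4, ..., 4}. For each x_0, f_y(x_0, y) is a polynomial in y; find its integer roots y ∈ {−4, ..., 4}, then test f_x and f at those candidates.
  x = -4: f_y(-4, y) = 6*y**2 - 2*y + 12; no integer root y with |y| ≤ 4.
  x = -3: f_y(-3, y) = 6*y**2 - 4*y + 7; no integer root y with |y| ≤ 4.
  x = -2: f_y(-2, y) = 6*y**2 - 6*y + 4; no integer root y with |y| ≤ 4.
  x = -1: f_y(-1, y) = 6*y**2 - 8*y + 3; no integer root y with |y| ≤ 4.
  x = 0: f_y(0, y) = 6*y**2 - 10*y + 4; vanishes at y ∈ {1}. (0, 1): f_x = 0, f = 0 — SINGULAR.
  x = 1: f_y(1, y) = 6*y**2 - 12*y + 7; no integer root y with |y| ≤ 4.
  x = 2: f_y(2, y) = 6*y**2 - 14*y + 12; no integer root y with |y| ≤ 4.
  x = 3: f_y(3, y) = 6*y**2 - 16*y + 19; no integer root y with |y| ≤ 4.
  x = 4: f_y(4, y) = 6*y**2 - 18*y + 28; no integer root y with |y| ≤ 4.
Only singular point on the grid: (0, 1).
Classify: substitute x = 0 + u, y = 1 + v and expand: f = u**3 + u**2*v - u**2 - u*v**2 + 2*v**3 + v**2.
No constant or linear terms (consistent with a singular point). Quadratic part: -u**2 + v**2. Cubic part: u**3 + u**2*v - u*v**2 + 2*v**3.
The quadratic part v**2 - u**2 = (v − u)(v + u) splits into two distinct linear factors, so there are two distinct tangent lines y − 1 = ±(x − 0) — this is a node (ordinary double point).
Classification: node.


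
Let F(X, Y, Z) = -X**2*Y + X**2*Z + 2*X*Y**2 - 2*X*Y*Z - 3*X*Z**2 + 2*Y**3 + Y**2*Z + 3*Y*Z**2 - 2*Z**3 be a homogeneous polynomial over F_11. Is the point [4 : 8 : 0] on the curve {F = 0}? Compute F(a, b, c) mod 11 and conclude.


F(4,8,0) ≡ 0 (mod 11); P is on the curve.

Evaluate F(4, 8, 0) term-by-term (mod 11).
  -X**2*Y ↦ -1·16·8·1 = -128
  X**2*Z ↦ 1·16·1·0 = 0
  2*X*Y**2 ↦ 2·4·64·1 = 512
  -2*X*Y*Z ↦ -2·4·8·0 = 0
  -3*X*Z**2 ↦ -3·4·1·0 = 0
  2*Y**3 ↦ 2·1·512·1 = 1024
  Y**2*Z ↦ 1·1·64·0 = 0
  3*Y*Z**2 ↦ 3·1·8·0 = 0
  -2*Z**3 ↦ -2·1·1·0 = 0
Sum: F(4, 8, 0) = (-128) + (0) + (512) + (0) + (0) + (1024) + (0) + (0) + (0) = 1408.
Reducing mod 11: 1408 ≡ 0 (mod 11).
Since F(a, b, c) ≡ 0 (mod 11), P lies on the curve.


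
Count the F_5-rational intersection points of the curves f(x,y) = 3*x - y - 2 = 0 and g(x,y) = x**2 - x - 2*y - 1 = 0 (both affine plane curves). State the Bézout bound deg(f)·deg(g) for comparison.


Common zeros: ∅; count = 0; Bézout bound = 2.

deg(f) = 1, deg(g) = 2, so Bézout bound = 2.
Scan x ∈ F_5. For each x, list the y ∈ F_5 with f(x, y) ≡ 0 and those with g(x, y) ≡ 0 (mod 5); the common zeros in that column are the intersection.
  x = 0: f ≡ 0 at y ∈ {3}; g ≡ 0 at y ∈ {2}; common: ∅.
  x = 1: f ≡ 0 at y ∈ {1}; g ≡ 0 at y ∈ {2}; common: ∅.
  x = 2: f ≡ 0 at y ∈ {4}; g ≡ 0 at y ∈ {3}; common: ∅.
  x = 3: f ≡ 0 at y ∈ {2}; g ≡ 0 at y ∈ {0}; common: ∅.
  x = 4: f ≡ 0 at y ∈ {0}; g ≡ 0 at y ∈ {3}; common: ∅.
Collecting: common zeros = ∅, so the count is 0.
Comparison with the Bézout bound: 0 ≤ 2 = deg(f)·deg(g), as expected for curves with no common component (the affine F_5-count falls short of the bound because intersections may lie at infinity, over extension fields, or carry multiplicity).


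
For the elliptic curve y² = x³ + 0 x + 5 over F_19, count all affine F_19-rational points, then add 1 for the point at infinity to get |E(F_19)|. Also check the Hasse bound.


Affine points = {(0, 9), (0, 10), (1, 5), (1, 14), (5, 4), (5, 15), (7, 5), (7, 14), (8, 2), (8, 17), (10, 6), (10, 13), (11, 5), (11, 14), (12, 2), (12, 17), (13, 6), (13, 13), (15, 6), (15, 13), (16, 4), (16, 15), (17, 4), (17, 15), (18, 2), (18, 17)}; affine count = 26; |E(F_19)| = 27.

Discriminant check: Δ ∝ 4a³ + 27b² = 4·0³ + 27·5² = 4·0 + 27·25 ≡ 10 (mod 19). Nonzero ⇒ E is nonsingular.
For each x ∈ F_19, compute rhs = x³ + 0·x + 5 mod 19, then count y ∈ F_19 with y² ≡ rhs.
  x = 0: rhs = 5, matching y values: 9, 10 (2 points).
  x = 1: rhs = 6, matching y values: 5, 14 (2 points).
  x = 2: rhs = 13, matching y values: none (0 points).
  x = 3: rhs = 13, matching y values: none (0 points).
  x = 4: rhs = 12, matching y values: none (0 points).
  x = 5: rhs = 16, matching y values: 4, 15 (2 points).
  x = 6: rhs = 12, matching y values: none (0 points).
  x = 7: rhs = 6, matching y values: 5, 14 (2 points).
  x = 8: rhs = 4, matching y values: 2, 17 (2 points).
  x = 9: rhs = 12, matching y values: none (0 points).
  x = 10: rhs = 17, matching y values: 6, 13 (2 points).
  x = 11: rhs = 6, matching y values: 5, 14 (2 points).
  x = 12: rhs = 4, matching y values: 2, 17 (2 points).
  x = 13: rhs = 17, matching y values: 6, 13 (2 points).
  x = 14: rhs = 13, matching y values: none (0 points).
  x = 15: rhs = 17, matching y values: 6, 13 (2 points).
  x = 16: rhs = 16, matching y values: 4, 15 (2 points).
  x = 17: rhs = 16, matching y values: 4, 15 (2 points).
  x = 18: rhs = 4, matching y values: 2, 17 (2 points).
Total affine count: 26.
Full point count |E(F_19)| = 26 + 1 = 27.
Hasse bound: |27 − (19+1)| = |7| = 7 ≤ 2√19 ≈ 8.7178 ✓.


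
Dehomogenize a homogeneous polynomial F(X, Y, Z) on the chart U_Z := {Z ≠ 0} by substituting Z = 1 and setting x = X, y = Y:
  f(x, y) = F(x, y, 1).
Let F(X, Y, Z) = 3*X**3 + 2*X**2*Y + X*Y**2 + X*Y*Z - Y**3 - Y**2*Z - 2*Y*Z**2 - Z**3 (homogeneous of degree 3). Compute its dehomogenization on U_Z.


f(x, y) = 3*x**3 + 2*x**2*y + x*y**2 + x*y - y**3 - y**2 - 2*y - 1

On U_Z we set Z = 1. Each monomial c·X^i·Y^j·Z^k in F becomes c·x^i·y^j·1^k = c·x^i·y^j.
Substituting Z = 1: F(X, Y, 1) = 3*x**3 + 2*x**2*y + x*y**2 + x*y - y**3 - y**2 - 2*y - 1.
Note: deg(f) ≤ deg(F) = 3; strict inequality happens when F is divisible by Z (lost terms).


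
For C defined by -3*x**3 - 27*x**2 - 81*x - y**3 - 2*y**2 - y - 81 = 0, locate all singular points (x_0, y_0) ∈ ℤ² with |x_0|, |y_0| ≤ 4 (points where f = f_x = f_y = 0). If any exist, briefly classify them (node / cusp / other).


Singular points: {(-3, -1)}; classification: cusp.

Compute partial derivatives:
  f_x = -9*x**2 - 54*x - 81.
  f_y = -3*y**2 - 4*y - 1.
Scan x_0 ∈ {−4, ..., 4}. For each x_0, f_y(x_0, y) is a polynomial in y; find its integer roots y ∈ {−4, ..., 4}, then test f_x and f at those candidates.
  x = -4: f_y(-4, y) = -3*y**2 - 4*y - 1; vanishes at y ∈ {-1}. (-4, -1): f_x = -9 ≠ 0.
  x = -3: f_y(-3, y) = -3*y**2 - 4*y - 1; vanishes at y ∈ {-1}. (-3, -1): f_x = 0, f = 0 — SINGULAR.
  x = -2: f_y(-2, y) = -3*y**2 - 4*y - 1; vanishes at y ∈ {-1}. (-2, -1): f_x = -9 ≠ 0.
  x = -1: f_y(-1, y) = -3*y**2 - 4*y - 1; vanishes at y ∈ {-1}. (-1, -1): f_x = -36 ≠ 0.
  x = 0: f_y(0, y) = -3*y**2 - 4*y - 1; vanishes at y ∈ {-1}. (0, -1): f_x = -81 ≠ 0.
  x = 1: f_y(1, y) = -3*y**2 - 4*y - 1; vanishes at y ∈ {-1}. (1, -1): f_x = -144 ≠ 0.
  x = 2: f_y(2, y) = -3*y**2 - 4*y - 1; vanishes at y ∈ {-1}. (2, -1): f_x = -225 ≠ 0.
  x = 3: f_y(3, y) = -3*y**2 - 4*y - 1; vanishes at y ∈ {-1}. (3, -1): f_x = -324 ≠ 0.
  x = 4: f_y(4, y) = -3*y**2 - 4*y - 1; vanishes at y ∈ {-1}. (4, -1): f_x = -441 ≠ 0.
Only singular point on the grid: (-3, -1).
Classify: substitute x = -3 + u, y = -1 + v and expand: f = -3*u**3 - v**3 + v**2.
No constant or linear terms (consistent with a singular point). Quadratic part: v**2. Cubic part: -3*u**3 - v**3.
The quadratic part v**2 is a perfect square, so there is a single (double) tangent line v = 0, i.e. y = -1. Restricting the cubic part to that line (v = 0) leaves -3*u**3 ≠ 0, so f is not divisible by v and the branch is v² ≈ 3*u**3 to lowest order — this is a cusp.
Classification: cusp.


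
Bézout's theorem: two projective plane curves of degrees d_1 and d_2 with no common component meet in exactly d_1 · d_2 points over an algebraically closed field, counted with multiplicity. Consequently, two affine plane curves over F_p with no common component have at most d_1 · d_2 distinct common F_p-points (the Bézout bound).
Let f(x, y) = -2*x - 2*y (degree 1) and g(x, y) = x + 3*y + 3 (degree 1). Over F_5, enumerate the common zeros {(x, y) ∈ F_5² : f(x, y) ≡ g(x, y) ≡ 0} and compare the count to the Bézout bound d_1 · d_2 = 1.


Common zeros: {(4, 1)}; count = 1; Bézout bound = 1.

deg(f) = 1, deg(g) = 1, so Bézout bound = 1.
Scan x ∈ F_5. For each x, list the y ∈ F_5 with f(x, y) ≡ 0 and those with g(x, y) ≡ 0 (mod 5); the common zeros in that column are the intersection.
  x = 0: f ≡ 0 at y ∈ {0}; g ≡ 0 at y ∈ {4}; common: ∅.
  x = 1: f ≡ 0 at y ∈ {4}; g ≡ 0 at y ∈ {2}; common: ∅.
  x = 2: f ≡ 0 at y ∈ {3}; g ≡ 0 at y ∈ {0}; common: ∅.
  x = 3: f ≡ 0 at y ∈ {2}; g ≡ 0 at y ∈ {3}; common: ∅.
  x = 4: f ≡ 0 at y ∈ {1}; g ≡ 0 at y ∈ {1}; common: {1}.
Collecting: common zeros = {(4, 1)}, so the count is 1.
Comparison with the Bézout bound: 1 ≤ 1 = deg(f)·deg(g), as expected for curves with no common component (the bound is attained).


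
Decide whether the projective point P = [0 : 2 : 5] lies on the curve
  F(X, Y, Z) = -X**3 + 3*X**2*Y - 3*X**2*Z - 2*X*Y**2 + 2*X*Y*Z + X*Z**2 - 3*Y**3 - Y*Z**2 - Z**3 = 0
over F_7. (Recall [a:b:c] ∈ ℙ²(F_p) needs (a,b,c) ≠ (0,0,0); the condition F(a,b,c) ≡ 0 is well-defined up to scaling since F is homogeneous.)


F(0,2,5) ≡ 4 (mod 7); P is NOT on the curve.

Evaluate F(0, 2, 5) term-by-term (mod 7).
  -X**3 ↦ -1·0·1·1 = 0
  3*X**2*Y ↦ 3·0·2·1 = 0
  -3*X**2*Z ↦ -3·0·1·5 = 0
  -2*X*Y**2 ↦ -2·0·4·1 = 0
  2*X*Y*Z ↦ 2·0·2·5 = 0
  X*Z**2 ↦ 1·0·1·25 = 0
  -3*Y**3 ↦ -3·1·8·1 = -24
  -Y*Z**2 ↦ -1·1·2·25 = -50
  -Z**3 ↦ -1·1·1·125 = -125
Sum: F(0, 2, 5) = (0) + (0) + (0) + (0) + (0) + (0) + (-24) + (-50) + (-125) = -199.
Reducing mod 7: -199 ≡ 4 (mod 7).
Since F(a, b, c) ≡ 4 ≠ 0 (mod 7), P does NOT lie on the curve.


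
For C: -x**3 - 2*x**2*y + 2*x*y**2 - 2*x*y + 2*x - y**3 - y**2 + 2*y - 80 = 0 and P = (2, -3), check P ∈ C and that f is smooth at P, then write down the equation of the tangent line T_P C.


Tangent line at P: 38*x - 55*y - 241 = 0.

Step 1: f(2, -3) = 0, so P lies on C.
Step 2: partial derivatives
  f_x(x, y) = -3*x**2 - 4*x*y + 2*y**2 - 2*y + 2, f_y(x, y) = -2*x**2 + 4*x*y - 2*x - 3*y**2 - 2*y + 2.
  f_x(P) = 38, f_y(P) = -55 (gradient nonzero, so P is smooth).
Step 3: tangent line at P: 38·(x − 2) + -55·(y − -3) = 0.
Expanding: 38*x - 55*y - 241 = 0.


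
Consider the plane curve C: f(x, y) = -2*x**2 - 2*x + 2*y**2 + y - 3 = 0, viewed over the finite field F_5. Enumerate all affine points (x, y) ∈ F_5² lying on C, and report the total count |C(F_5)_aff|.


Affine F_5-points: {(0, 1), (2, 0), (2, 2), (4, 1)}; count = 4.

For each of the 25 pairs (x, y) ∈ F_5², evaluate f(x, y) mod 5. Record the zeros.
  x = 0: [0↦2, 1↦0, 2↦2, 3↦3, 4↦3]  zeros at y ∈ {1}
  x = 1: [0↦3, 1↦1, 2↦3, 3↦4, 4↦4]  zeros at y ∈ ∅
  x = 2: [0↦0, 1↦3, 2↦0, 3↦1, 4↦1]  zeros at y ∈ {0, 2}
  x = 3: [0↦3, 1↦1, 2↦3, 3↦4, 4↦4]  zeros at y ∈ ∅
  x = 4: [0↦2, 1↦0, 2↦2, 3↦3, 4↦3]  zeros at y ∈ {1}
Collecting zeros: affine points = {(0, 1), (2, 0), (2, 2), (4, 1)}.
Total count |C(F_5)_aff| = 4.
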